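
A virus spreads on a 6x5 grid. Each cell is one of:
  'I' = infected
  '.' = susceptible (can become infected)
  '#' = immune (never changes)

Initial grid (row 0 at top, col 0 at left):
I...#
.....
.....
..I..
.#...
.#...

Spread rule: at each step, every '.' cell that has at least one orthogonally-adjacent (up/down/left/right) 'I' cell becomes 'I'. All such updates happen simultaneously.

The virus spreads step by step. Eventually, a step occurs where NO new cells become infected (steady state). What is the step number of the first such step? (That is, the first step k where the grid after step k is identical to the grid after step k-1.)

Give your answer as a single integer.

Step 0 (initial): 2 infected
Step 1: +6 new -> 8 infected
Step 2: +10 new -> 18 infected
Step 3: +6 new -> 24 infected
Step 4: +3 new -> 27 infected
Step 5: +0 new -> 27 infected

Answer: 5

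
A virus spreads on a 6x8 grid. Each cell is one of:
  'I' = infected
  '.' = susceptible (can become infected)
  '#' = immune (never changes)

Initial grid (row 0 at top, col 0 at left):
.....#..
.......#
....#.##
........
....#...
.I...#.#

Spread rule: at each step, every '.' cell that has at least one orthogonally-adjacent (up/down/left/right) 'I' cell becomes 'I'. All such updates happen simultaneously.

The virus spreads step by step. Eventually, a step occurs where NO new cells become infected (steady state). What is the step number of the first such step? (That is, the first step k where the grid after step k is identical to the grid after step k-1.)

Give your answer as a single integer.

Step 0 (initial): 1 infected
Step 1: +3 new -> 4 infected
Step 2: +4 new -> 8 infected
Step 3: +5 new -> 13 infected
Step 4: +4 new -> 17 infected
Step 5: +5 new -> 22 infected
Step 6: +4 new -> 26 infected
Step 7: +5 new -> 31 infected
Step 8: +4 new -> 35 infected
Step 9: +3 new -> 38 infected
Step 10: +1 new -> 39 infected
Step 11: +1 new -> 40 infected
Step 12: +0 new -> 40 infected

Answer: 12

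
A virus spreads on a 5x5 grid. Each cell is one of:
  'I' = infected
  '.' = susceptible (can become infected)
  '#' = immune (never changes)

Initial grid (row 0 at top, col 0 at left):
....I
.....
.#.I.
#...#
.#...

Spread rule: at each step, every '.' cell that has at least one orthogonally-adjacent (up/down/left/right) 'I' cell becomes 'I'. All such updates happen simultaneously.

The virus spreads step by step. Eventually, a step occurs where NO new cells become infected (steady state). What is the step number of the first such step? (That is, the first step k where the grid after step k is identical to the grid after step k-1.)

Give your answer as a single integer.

Step 0 (initial): 2 infected
Step 1: +6 new -> 8 infected
Step 2: +4 new -> 12 infected
Step 3: +5 new -> 17 infected
Step 4: +2 new -> 19 infected
Step 5: +1 new -> 20 infected
Step 6: +0 new -> 20 infected

Answer: 6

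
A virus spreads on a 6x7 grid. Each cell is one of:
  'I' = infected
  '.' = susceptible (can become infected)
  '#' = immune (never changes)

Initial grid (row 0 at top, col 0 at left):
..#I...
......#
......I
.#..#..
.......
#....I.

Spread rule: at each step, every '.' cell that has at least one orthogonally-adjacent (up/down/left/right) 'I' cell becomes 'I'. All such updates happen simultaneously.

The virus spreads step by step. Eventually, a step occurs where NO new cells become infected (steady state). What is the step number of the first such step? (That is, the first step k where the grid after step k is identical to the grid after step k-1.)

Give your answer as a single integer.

Step 0 (initial): 3 infected
Step 1: +7 new -> 10 infected
Step 2: +10 new -> 20 infected
Step 3: +6 new -> 26 infected
Step 4: +6 new -> 32 infected
Step 5: +3 new -> 35 infected
Step 6: +2 new -> 37 infected
Step 7: +0 new -> 37 infected

Answer: 7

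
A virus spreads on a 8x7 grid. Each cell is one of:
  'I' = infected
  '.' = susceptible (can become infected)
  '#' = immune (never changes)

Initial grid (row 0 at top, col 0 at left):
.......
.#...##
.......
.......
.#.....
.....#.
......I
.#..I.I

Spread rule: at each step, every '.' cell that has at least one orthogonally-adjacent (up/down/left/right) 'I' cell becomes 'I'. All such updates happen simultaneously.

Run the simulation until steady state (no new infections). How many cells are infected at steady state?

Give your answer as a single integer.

Answer: 50

Derivation:
Step 0 (initial): 3 infected
Step 1: +5 new -> 8 infected
Step 2: +4 new -> 12 infected
Step 3: +5 new -> 17 infected
Step 4: +6 new -> 23 infected
Step 5: +6 new -> 29 infected
Step 6: +5 new -> 34 infected
Step 7: +5 new -> 39 infected
Step 8: +5 new -> 44 infected
Step 9: +3 new -> 47 infected
Step 10: +2 new -> 49 infected
Step 11: +1 new -> 50 infected
Step 12: +0 new -> 50 infected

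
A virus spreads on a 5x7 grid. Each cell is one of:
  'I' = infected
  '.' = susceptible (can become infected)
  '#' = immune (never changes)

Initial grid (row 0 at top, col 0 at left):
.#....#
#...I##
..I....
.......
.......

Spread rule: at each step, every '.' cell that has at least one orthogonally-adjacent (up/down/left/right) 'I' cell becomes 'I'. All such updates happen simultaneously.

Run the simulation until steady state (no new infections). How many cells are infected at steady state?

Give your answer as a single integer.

Answer: 29

Derivation:
Step 0 (initial): 2 infected
Step 1: +7 new -> 9 infected
Step 2: +10 new -> 19 infected
Step 3: +6 new -> 25 infected
Step 4: +3 new -> 28 infected
Step 5: +1 new -> 29 infected
Step 6: +0 new -> 29 infected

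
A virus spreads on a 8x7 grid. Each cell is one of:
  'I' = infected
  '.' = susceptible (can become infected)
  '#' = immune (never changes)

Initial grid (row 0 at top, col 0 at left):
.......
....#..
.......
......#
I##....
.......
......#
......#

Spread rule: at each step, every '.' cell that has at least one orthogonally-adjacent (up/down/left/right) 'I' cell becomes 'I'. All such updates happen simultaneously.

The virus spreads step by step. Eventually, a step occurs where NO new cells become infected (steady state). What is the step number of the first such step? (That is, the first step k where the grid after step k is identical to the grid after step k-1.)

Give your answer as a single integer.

Step 0 (initial): 1 infected
Step 1: +2 new -> 3 infected
Step 2: +4 new -> 7 infected
Step 3: +6 new -> 13 infected
Step 4: +7 new -> 20 infected
Step 5: +8 new -> 28 infected
Step 6: +8 new -> 36 infected
Step 7: +6 new -> 42 infected
Step 8: +5 new -> 47 infected
Step 9: +2 new -> 49 infected
Step 10: +1 new -> 50 infected
Step 11: +0 new -> 50 infected

Answer: 11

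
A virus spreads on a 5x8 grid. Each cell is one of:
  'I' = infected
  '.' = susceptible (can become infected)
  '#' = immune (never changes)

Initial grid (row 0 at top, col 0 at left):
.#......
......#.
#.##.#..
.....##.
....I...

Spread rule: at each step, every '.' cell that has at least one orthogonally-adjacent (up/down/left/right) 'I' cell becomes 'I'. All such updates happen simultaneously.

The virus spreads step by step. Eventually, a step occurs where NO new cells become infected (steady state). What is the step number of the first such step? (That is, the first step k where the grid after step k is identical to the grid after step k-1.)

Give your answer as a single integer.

Step 0 (initial): 1 infected
Step 1: +3 new -> 4 infected
Step 2: +4 new -> 8 infected
Step 3: +4 new -> 12 infected
Step 4: +6 new -> 18 infected
Step 5: +6 new -> 24 infected
Step 6: +5 new -> 29 infected
Step 7: +2 new -> 31 infected
Step 8: +1 new -> 32 infected
Step 9: +0 new -> 32 infected

Answer: 9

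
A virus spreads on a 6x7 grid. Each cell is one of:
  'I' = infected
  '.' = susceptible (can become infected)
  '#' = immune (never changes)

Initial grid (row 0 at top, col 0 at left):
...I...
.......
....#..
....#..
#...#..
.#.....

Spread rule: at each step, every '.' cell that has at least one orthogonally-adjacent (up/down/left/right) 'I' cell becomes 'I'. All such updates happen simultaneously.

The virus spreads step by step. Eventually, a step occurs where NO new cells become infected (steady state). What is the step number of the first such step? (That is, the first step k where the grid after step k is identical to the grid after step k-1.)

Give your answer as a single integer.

Answer: 9

Derivation:
Step 0 (initial): 1 infected
Step 1: +3 new -> 4 infected
Step 2: +5 new -> 9 infected
Step 3: +6 new -> 15 infected
Step 4: +6 new -> 21 infected
Step 5: +6 new -> 27 infected
Step 6: +6 new -> 33 infected
Step 7: +2 new -> 35 infected
Step 8: +1 new -> 36 infected
Step 9: +0 new -> 36 infected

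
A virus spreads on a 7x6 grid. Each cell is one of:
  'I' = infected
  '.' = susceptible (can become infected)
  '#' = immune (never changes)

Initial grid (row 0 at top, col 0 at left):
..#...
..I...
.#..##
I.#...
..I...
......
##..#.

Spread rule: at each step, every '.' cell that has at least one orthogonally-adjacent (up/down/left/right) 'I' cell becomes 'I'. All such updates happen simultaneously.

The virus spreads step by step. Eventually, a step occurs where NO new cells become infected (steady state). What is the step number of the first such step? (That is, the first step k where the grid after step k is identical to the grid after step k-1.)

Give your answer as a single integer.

Answer: 6

Derivation:
Step 0 (initial): 3 infected
Step 1: +9 new -> 12 infected
Step 2: +11 new -> 23 infected
Step 3: +7 new -> 30 infected
Step 4: +3 new -> 33 infected
Step 5: +1 new -> 34 infected
Step 6: +0 new -> 34 infected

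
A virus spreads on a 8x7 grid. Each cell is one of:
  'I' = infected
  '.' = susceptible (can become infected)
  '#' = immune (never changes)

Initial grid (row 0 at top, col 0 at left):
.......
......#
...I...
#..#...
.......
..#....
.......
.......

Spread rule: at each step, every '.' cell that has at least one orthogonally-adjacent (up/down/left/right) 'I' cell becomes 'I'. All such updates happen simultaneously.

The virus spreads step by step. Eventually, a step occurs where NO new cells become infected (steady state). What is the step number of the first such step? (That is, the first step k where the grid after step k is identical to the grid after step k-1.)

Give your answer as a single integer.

Answer: 9

Derivation:
Step 0 (initial): 1 infected
Step 1: +3 new -> 4 infected
Step 2: +7 new -> 11 infected
Step 3: +10 new -> 21 infected
Step 4: +8 new -> 29 infected
Step 5: +8 new -> 37 infected
Step 6: +6 new -> 43 infected
Step 7: +6 new -> 49 infected
Step 8: +3 new -> 52 infected
Step 9: +0 new -> 52 infected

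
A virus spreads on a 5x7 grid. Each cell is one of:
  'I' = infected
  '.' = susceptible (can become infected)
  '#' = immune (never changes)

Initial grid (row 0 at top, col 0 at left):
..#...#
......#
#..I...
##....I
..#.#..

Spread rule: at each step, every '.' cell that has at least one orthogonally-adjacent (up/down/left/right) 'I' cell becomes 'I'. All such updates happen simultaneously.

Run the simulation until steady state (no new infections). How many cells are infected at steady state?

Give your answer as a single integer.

Answer: 25

Derivation:
Step 0 (initial): 2 infected
Step 1: +7 new -> 9 infected
Step 2: +9 new -> 18 infected
Step 3: +3 new -> 21 infected
Step 4: +3 new -> 24 infected
Step 5: +1 new -> 25 infected
Step 6: +0 new -> 25 infected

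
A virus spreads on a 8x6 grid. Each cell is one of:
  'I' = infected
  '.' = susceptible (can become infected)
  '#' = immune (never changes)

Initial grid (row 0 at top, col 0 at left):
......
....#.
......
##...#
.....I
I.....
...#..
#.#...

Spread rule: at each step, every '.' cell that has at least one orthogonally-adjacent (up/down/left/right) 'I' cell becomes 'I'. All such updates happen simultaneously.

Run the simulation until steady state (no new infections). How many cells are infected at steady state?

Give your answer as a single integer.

Step 0 (initial): 2 infected
Step 1: +5 new -> 7 infected
Step 2: +7 new -> 14 infected
Step 3: +8 new -> 22 infected
Step 4: +4 new -> 26 infected
Step 5: +4 new -> 30 infected
Step 6: +4 new -> 34 infected
Step 7: +4 new -> 38 infected
Step 8: +2 new -> 40 infected
Step 9: +1 new -> 41 infected
Step 10: +0 new -> 41 infected

Answer: 41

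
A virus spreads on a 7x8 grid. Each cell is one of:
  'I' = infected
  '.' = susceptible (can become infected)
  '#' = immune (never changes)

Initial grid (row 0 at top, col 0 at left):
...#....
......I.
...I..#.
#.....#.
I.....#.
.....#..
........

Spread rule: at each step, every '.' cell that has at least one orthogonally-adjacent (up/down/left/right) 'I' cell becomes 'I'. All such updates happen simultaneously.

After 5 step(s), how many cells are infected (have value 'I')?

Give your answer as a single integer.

Step 0 (initial): 3 infected
Step 1: +9 new -> 12 infected
Step 2: +14 new -> 26 infected
Step 3: +10 new -> 36 infected
Step 4: +7 new -> 43 infected
Step 5: +3 new -> 46 infected

Answer: 46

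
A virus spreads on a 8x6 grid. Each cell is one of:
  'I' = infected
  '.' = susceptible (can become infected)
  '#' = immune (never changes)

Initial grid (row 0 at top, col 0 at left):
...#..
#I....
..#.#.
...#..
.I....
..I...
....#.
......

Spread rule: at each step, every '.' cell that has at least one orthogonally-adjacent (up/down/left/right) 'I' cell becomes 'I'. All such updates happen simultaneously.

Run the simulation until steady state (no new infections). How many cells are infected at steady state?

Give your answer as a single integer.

Answer: 42

Derivation:
Step 0 (initial): 3 infected
Step 1: +9 new -> 12 infected
Step 2: +12 new -> 24 infected
Step 3: +7 new -> 31 infected
Step 4: +7 new -> 38 infected
Step 5: +4 new -> 42 infected
Step 6: +0 new -> 42 infected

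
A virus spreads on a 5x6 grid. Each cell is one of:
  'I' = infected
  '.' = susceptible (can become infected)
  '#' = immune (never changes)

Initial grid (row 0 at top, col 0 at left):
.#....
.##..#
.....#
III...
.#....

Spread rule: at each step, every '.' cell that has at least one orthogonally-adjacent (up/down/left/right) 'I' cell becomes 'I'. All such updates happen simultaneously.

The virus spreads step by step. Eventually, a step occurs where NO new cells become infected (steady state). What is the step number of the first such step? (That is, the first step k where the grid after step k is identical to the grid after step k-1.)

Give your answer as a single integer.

Step 0 (initial): 3 infected
Step 1: +6 new -> 9 infected
Step 2: +4 new -> 13 infected
Step 3: +5 new -> 18 infected
Step 4: +3 new -> 21 infected
Step 5: +2 new -> 23 infected
Step 6: +1 new -> 24 infected
Step 7: +0 new -> 24 infected

Answer: 7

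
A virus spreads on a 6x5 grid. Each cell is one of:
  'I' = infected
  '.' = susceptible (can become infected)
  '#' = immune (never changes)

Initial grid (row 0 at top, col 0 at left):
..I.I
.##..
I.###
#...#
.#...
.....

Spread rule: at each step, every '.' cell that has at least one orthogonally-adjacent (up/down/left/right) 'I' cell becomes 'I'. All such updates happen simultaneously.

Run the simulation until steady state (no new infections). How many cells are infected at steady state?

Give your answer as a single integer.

Answer: 22

Derivation:
Step 0 (initial): 3 infected
Step 1: +5 new -> 8 infected
Step 2: +3 new -> 11 infected
Step 3: +1 new -> 12 infected
Step 4: +2 new -> 14 infected
Step 5: +2 new -> 16 infected
Step 6: +3 new -> 19 infected
Step 7: +2 new -> 21 infected
Step 8: +1 new -> 22 infected
Step 9: +0 new -> 22 infected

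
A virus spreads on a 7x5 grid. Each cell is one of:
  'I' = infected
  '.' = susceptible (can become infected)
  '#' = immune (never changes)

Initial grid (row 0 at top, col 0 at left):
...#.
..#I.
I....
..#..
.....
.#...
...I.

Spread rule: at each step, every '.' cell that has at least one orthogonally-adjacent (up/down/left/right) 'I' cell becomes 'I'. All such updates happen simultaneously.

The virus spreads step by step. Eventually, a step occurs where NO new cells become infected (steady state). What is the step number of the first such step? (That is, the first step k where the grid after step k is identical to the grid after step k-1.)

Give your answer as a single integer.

Answer: 5

Derivation:
Step 0 (initial): 3 infected
Step 1: +8 new -> 11 infected
Step 2: +12 new -> 23 infected
Step 3: +7 new -> 30 infected
Step 4: +1 new -> 31 infected
Step 5: +0 new -> 31 infected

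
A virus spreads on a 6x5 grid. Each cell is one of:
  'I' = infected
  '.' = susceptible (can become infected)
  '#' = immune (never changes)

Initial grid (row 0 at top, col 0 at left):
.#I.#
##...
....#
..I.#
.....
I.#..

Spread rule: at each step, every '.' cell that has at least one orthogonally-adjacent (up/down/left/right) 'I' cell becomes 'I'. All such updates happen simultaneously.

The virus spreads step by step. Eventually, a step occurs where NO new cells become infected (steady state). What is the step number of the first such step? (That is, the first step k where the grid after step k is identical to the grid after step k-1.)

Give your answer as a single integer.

Step 0 (initial): 3 infected
Step 1: +8 new -> 11 infected
Step 2: +6 new -> 17 infected
Step 3: +4 new -> 21 infected
Step 4: +1 new -> 22 infected
Step 5: +0 new -> 22 infected

Answer: 5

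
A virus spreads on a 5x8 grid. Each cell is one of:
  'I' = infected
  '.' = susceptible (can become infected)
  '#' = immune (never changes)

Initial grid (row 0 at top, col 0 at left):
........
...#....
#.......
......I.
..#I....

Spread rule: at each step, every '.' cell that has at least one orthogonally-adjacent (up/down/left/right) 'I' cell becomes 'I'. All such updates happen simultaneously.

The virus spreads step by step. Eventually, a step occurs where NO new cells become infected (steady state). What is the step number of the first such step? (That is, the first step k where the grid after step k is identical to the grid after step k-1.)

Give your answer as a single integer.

Step 0 (initial): 2 infected
Step 1: +6 new -> 8 infected
Step 2: +8 new -> 16 infected
Step 3: +6 new -> 22 infected
Step 4: +7 new -> 29 infected
Step 5: +4 new -> 33 infected
Step 6: +3 new -> 36 infected
Step 7: +1 new -> 37 infected
Step 8: +0 new -> 37 infected

Answer: 8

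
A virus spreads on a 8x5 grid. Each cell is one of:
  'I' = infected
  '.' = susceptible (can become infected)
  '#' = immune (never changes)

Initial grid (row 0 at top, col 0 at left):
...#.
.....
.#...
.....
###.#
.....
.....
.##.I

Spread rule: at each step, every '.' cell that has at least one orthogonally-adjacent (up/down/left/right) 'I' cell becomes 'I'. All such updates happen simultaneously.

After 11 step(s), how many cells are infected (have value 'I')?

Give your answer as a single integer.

Answer: 32

Derivation:
Step 0 (initial): 1 infected
Step 1: +2 new -> 3 infected
Step 2: +2 new -> 5 infected
Step 3: +2 new -> 7 infected
Step 4: +3 new -> 10 infected
Step 5: +3 new -> 13 infected
Step 6: +5 new -> 18 infected
Step 7: +4 new -> 22 infected
Step 8: +3 new -> 25 infected
Step 9: +4 new -> 29 infected
Step 10: +2 new -> 31 infected
Step 11: +1 new -> 32 infected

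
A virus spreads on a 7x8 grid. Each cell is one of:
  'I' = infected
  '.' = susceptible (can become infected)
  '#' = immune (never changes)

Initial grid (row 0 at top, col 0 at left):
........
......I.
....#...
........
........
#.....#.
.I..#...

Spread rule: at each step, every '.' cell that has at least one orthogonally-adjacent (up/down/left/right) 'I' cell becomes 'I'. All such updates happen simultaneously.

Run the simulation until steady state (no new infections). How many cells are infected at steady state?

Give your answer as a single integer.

Answer: 52

Derivation:
Step 0 (initial): 2 infected
Step 1: +7 new -> 9 infected
Step 2: +9 new -> 18 infected
Step 3: +9 new -> 27 infected
Step 4: +11 new -> 38 infected
Step 5: +8 new -> 46 infected
Step 6: +4 new -> 50 infected
Step 7: +2 new -> 52 infected
Step 8: +0 new -> 52 infected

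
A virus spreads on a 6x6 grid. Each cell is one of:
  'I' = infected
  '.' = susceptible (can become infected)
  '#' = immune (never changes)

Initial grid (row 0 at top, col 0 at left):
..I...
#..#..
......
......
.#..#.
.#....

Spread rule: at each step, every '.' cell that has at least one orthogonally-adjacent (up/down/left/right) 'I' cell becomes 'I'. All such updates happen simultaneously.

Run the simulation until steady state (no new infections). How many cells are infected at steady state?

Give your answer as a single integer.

Step 0 (initial): 1 infected
Step 1: +3 new -> 4 infected
Step 2: +4 new -> 8 infected
Step 3: +5 new -> 13 infected
Step 4: +6 new -> 19 infected
Step 5: +5 new -> 24 infected
Step 6: +3 new -> 27 infected
Step 7: +3 new -> 30 infected
Step 8: +1 new -> 31 infected
Step 9: +0 new -> 31 infected

Answer: 31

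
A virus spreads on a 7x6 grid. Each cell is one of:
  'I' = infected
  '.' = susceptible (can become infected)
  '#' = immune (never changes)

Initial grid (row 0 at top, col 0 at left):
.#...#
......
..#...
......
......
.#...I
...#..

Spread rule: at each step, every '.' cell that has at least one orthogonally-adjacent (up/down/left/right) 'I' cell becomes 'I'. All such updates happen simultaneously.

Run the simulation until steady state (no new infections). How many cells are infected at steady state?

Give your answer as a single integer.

Answer: 37

Derivation:
Step 0 (initial): 1 infected
Step 1: +3 new -> 4 infected
Step 2: +4 new -> 8 infected
Step 3: +4 new -> 12 infected
Step 4: +5 new -> 17 infected
Step 5: +5 new -> 22 infected
Step 6: +5 new -> 27 infected
Step 7: +5 new -> 32 infected
Step 8: +3 new -> 35 infected
Step 9: +1 new -> 36 infected
Step 10: +1 new -> 37 infected
Step 11: +0 new -> 37 infected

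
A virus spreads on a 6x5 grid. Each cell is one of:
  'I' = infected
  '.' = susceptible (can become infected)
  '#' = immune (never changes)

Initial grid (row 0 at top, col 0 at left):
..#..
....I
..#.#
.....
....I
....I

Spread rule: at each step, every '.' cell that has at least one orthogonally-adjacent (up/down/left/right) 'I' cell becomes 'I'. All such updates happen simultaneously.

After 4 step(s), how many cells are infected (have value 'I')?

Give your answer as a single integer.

Step 0 (initial): 3 infected
Step 1: +5 new -> 8 infected
Step 2: +6 new -> 14 infected
Step 3: +4 new -> 18 infected
Step 4: +6 new -> 24 infected

Answer: 24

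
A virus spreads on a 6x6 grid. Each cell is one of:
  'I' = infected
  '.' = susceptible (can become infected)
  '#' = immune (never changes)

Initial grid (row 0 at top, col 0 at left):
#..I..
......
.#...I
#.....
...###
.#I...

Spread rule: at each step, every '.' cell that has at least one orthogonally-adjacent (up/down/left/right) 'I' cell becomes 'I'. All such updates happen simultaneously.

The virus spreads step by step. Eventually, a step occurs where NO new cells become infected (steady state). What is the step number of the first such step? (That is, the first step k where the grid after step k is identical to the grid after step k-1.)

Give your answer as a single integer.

Answer: 6

Derivation:
Step 0 (initial): 3 infected
Step 1: +8 new -> 11 infected
Step 2: +9 new -> 20 infected
Step 3: +6 new -> 26 infected
Step 4: +2 new -> 28 infected
Step 5: +1 new -> 29 infected
Step 6: +0 new -> 29 infected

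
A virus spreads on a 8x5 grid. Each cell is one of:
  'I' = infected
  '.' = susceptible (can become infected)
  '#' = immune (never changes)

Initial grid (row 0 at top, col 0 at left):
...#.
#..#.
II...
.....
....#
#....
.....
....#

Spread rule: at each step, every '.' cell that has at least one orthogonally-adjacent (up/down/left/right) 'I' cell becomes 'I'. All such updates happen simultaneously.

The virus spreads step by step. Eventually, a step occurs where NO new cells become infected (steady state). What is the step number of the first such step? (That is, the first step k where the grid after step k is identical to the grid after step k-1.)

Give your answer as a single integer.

Answer: 8

Derivation:
Step 0 (initial): 2 infected
Step 1: +4 new -> 6 infected
Step 2: +6 new -> 12 infected
Step 3: +6 new -> 18 infected
Step 4: +5 new -> 23 infected
Step 5: +5 new -> 28 infected
Step 6: +4 new -> 32 infected
Step 7: +2 new -> 34 infected
Step 8: +0 new -> 34 infected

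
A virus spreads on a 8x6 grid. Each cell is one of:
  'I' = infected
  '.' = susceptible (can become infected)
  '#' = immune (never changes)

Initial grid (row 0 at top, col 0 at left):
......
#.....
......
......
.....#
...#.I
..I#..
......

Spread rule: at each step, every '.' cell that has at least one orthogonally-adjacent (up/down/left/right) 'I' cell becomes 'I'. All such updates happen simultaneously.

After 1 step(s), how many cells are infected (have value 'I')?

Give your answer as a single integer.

Step 0 (initial): 2 infected
Step 1: +5 new -> 7 infected

Answer: 7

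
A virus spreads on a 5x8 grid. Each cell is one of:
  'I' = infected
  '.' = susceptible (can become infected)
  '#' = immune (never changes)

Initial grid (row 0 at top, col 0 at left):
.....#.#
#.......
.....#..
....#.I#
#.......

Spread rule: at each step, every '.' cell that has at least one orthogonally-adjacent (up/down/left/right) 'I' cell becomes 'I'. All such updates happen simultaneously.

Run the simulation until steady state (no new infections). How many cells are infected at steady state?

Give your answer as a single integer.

Step 0 (initial): 1 infected
Step 1: +3 new -> 4 infected
Step 2: +4 new -> 8 infected
Step 3: +4 new -> 12 infected
Step 4: +2 new -> 14 infected
Step 5: +5 new -> 19 infected
Step 6: +5 new -> 24 infected
Step 7: +4 new -> 28 infected
Step 8: +3 new -> 31 infected
Step 9: +2 new -> 33 infected
Step 10: +0 new -> 33 infected

Answer: 33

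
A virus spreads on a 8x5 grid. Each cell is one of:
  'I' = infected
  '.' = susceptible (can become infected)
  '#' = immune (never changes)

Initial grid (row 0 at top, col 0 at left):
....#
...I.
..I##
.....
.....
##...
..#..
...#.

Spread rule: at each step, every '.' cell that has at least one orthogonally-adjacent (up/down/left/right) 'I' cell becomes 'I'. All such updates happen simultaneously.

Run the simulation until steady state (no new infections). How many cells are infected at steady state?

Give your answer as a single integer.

Answer: 28

Derivation:
Step 0 (initial): 2 infected
Step 1: +5 new -> 7 infected
Step 2: +6 new -> 13 infected
Step 3: +7 new -> 20 infected
Step 4: +4 new -> 24 infected
Step 5: +2 new -> 26 infected
Step 6: +1 new -> 27 infected
Step 7: +1 new -> 28 infected
Step 8: +0 new -> 28 infected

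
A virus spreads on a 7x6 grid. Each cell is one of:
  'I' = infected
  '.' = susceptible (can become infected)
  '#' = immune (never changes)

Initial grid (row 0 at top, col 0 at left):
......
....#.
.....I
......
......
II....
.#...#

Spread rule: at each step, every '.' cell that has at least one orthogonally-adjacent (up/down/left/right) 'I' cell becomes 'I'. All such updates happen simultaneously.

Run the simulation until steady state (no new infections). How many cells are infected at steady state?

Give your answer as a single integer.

Answer: 39

Derivation:
Step 0 (initial): 3 infected
Step 1: +7 new -> 10 infected
Step 2: +9 new -> 19 infected
Step 3: +12 new -> 31 infected
Step 4: +5 new -> 36 infected
Step 5: +3 new -> 39 infected
Step 6: +0 new -> 39 infected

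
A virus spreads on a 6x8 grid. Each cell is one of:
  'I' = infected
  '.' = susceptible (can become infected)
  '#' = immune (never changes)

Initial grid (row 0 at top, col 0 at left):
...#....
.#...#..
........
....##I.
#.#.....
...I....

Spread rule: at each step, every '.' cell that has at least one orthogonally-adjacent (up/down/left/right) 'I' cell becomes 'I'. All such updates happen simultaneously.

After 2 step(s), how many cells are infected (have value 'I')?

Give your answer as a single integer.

Answer: 18

Derivation:
Step 0 (initial): 2 infected
Step 1: +6 new -> 8 infected
Step 2: +10 new -> 18 infected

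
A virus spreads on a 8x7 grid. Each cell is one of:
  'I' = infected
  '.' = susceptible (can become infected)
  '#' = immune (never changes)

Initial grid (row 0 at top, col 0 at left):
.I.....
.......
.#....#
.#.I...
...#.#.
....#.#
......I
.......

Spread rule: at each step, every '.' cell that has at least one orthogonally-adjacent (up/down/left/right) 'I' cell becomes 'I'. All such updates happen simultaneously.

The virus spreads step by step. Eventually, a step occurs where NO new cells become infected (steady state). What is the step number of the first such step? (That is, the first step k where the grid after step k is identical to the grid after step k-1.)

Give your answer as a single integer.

Step 0 (initial): 3 infected
Step 1: +8 new -> 11 infected
Step 2: +12 new -> 23 infected
Step 3: +9 new -> 32 infected
Step 4: +9 new -> 41 infected
Step 5: +5 new -> 46 infected
Step 6: +2 new -> 48 infected
Step 7: +1 new -> 49 infected
Step 8: +0 new -> 49 infected

Answer: 8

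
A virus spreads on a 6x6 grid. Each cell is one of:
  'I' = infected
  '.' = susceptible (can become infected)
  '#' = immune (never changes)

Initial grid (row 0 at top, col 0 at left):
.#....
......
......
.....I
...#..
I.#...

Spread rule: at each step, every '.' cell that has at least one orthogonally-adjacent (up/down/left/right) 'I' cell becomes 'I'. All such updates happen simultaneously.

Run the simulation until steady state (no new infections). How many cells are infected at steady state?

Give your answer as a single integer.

Answer: 33

Derivation:
Step 0 (initial): 2 infected
Step 1: +5 new -> 7 infected
Step 2: +7 new -> 14 infected
Step 3: +8 new -> 22 infected
Step 4: +6 new -> 28 infected
Step 5: +4 new -> 32 infected
Step 6: +1 new -> 33 infected
Step 7: +0 new -> 33 infected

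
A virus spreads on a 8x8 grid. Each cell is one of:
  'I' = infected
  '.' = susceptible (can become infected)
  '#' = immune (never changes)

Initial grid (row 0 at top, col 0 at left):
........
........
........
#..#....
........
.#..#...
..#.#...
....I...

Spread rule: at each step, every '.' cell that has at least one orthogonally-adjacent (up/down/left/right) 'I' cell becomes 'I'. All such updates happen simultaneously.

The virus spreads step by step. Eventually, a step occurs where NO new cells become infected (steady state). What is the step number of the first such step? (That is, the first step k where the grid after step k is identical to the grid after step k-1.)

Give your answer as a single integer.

Step 0 (initial): 1 infected
Step 1: +2 new -> 3 infected
Step 2: +4 new -> 7 infected
Step 3: +5 new -> 12 infected
Step 4: +7 new -> 19 infected
Step 5: +6 new -> 25 infected
Step 6: +7 new -> 32 infected
Step 7: +7 new -> 39 infected
Step 8: +7 new -> 46 infected
Step 9: +7 new -> 53 infected
Step 10: +4 new -> 57 infected
Step 11: +1 new -> 58 infected
Step 12: +0 new -> 58 infected

Answer: 12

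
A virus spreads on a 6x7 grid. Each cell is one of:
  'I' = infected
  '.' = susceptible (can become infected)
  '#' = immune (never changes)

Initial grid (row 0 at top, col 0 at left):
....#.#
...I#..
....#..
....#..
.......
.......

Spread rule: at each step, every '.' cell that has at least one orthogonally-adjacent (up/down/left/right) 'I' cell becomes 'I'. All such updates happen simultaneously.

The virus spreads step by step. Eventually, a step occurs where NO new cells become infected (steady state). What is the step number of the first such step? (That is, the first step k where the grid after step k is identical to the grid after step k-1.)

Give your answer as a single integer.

Step 0 (initial): 1 infected
Step 1: +3 new -> 4 infected
Step 2: +4 new -> 8 infected
Step 3: +5 new -> 13 infected
Step 4: +6 new -> 19 infected
Step 5: +5 new -> 24 infected
Step 6: +5 new -> 29 infected
Step 7: +4 new -> 33 infected
Step 8: +2 new -> 35 infected
Step 9: +2 new -> 37 infected
Step 10: +0 new -> 37 infected

Answer: 10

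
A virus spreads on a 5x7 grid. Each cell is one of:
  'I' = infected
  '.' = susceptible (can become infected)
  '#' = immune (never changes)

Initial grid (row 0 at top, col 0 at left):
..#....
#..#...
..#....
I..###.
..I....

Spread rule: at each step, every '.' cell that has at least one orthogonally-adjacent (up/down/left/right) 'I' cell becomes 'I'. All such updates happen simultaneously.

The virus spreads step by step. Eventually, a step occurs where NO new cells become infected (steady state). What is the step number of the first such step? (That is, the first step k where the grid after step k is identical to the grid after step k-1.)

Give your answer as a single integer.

Step 0 (initial): 2 infected
Step 1: +6 new -> 8 infected
Step 2: +2 new -> 10 infected
Step 3: +2 new -> 12 infected
Step 4: +3 new -> 15 infected
Step 5: +2 new -> 17 infected
Step 6: +1 new -> 18 infected
Step 7: +2 new -> 20 infected
Step 8: +3 new -> 23 infected
Step 9: +3 new -> 26 infected
Step 10: +1 new -> 27 infected
Step 11: +1 new -> 28 infected
Step 12: +0 new -> 28 infected

Answer: 12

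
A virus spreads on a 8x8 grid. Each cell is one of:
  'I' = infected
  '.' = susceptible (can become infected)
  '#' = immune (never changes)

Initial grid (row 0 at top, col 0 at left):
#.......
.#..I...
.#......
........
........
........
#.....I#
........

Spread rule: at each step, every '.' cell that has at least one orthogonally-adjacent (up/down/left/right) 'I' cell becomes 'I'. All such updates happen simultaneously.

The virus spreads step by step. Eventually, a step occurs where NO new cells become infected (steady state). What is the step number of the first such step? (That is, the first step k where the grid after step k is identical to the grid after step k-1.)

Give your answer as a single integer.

Step 0 (initial): 2 infected
Step 1: +7 new -> 9 infected
Step 2: +13 new -> 22 infected
Step 3: +14 new -> 36 infected
Step 4: +9 new -> 45 infected
Step 5: +5 new -> 50 infected
Step 6: +4 new -> 54 infected
Step 7: +4 new -> 58 infected
Step 8: +1 new -> 59 infected
Step 9: +0 new -> 59 infected

Answer: 9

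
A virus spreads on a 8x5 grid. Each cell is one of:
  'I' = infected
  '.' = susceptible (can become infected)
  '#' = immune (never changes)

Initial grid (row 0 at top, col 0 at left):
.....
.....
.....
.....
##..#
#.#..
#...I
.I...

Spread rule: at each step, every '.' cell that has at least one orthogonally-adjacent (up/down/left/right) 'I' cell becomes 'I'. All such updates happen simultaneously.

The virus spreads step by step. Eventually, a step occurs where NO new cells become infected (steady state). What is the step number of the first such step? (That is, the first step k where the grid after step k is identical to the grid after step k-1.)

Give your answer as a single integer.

Step 0 (initial): 2 infected
Step 1: +6 new -> 8 infected
Step 2: +4 new -> 12 infected
Step 3: +1 new -> 13 infected
Step 4: +2 new -> 15 infected
Step 5: +3 new -> 18 infected
Step 6: +4 new -> 22 infected
Step 7: +5 new -> 27 infected
Step 8: +4 new -> 31 infected
Step 9: +2 new -> 33 infected
Step 10: +1 new -> 34 infected
Step 11: +0 new -> 34 infected

Answer: 11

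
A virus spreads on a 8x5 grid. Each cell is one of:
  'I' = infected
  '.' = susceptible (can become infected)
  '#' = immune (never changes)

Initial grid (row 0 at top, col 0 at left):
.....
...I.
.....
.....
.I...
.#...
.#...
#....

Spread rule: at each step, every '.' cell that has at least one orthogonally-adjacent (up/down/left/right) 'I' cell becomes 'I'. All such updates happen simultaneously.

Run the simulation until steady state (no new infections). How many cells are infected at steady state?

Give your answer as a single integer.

Answer: 37

Derivation:
Step 0 (initial): 2 infected
Step 1: +7 new -> 9 infected
Step 2: +12 new -> 21 infected
Step 3: +8 new -> 29 infected
Step 4: +4 new -> 33 infected
Step 5: +3 new -> 36 infected
Step 6: +1 new -> 37 infected
Step 7: +0 new -> 37 infected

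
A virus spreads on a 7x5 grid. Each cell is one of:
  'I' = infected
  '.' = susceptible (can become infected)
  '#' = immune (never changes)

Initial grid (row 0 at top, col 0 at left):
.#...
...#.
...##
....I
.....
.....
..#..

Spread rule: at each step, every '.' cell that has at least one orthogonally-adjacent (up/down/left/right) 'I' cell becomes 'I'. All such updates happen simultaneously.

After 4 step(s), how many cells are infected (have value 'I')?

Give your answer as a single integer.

Step 0 (initial): 1 infected
Step 1: +2 new -> 3 infected
Step 2: +3 new -> 6 infected
Step 3: +5 new -> 11 infected
Step 4: +6 new -> 17 infected

Answer: 17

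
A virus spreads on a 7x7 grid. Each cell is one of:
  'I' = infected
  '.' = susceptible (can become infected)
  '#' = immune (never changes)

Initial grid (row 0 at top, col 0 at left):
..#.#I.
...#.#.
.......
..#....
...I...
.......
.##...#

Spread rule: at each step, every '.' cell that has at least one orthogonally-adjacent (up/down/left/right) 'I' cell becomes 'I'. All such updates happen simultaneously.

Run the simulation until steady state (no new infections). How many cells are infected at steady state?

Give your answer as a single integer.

Answer: 40

Derivation:
Step 0 (initial): 2 infected
Step 1: +5 new -> 7 infected
Step 2: +8 new -> 15 infected
Step 3: +10 new -> 25 infected
Step 4: +9 new -> 34 infected
Step 5: +3 new -> 37 infected
Step 6: +2 new -> 39 infected
Step 7: +1 new -> 40 infected
Step 8: +0 new -> 40 infected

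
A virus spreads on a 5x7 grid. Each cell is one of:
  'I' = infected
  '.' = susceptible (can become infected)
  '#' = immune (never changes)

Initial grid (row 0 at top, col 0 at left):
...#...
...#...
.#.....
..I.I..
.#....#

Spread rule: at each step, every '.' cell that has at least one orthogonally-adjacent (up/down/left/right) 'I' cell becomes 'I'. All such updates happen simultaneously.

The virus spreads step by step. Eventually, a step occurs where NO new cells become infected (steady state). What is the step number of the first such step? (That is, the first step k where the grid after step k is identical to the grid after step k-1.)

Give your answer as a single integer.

Answer: 6

Derivation:
Step 0 (initial): 2 infected
Step 1: +7 new -> 9 infected
Step 2: +8 new -> 17 infected
Step 3: +7 new -> 24 infected
Step 4: +4 new -> 28 infected
Step 5: +2 new -> 30 infected
Step 6: +0 new -> 30 infected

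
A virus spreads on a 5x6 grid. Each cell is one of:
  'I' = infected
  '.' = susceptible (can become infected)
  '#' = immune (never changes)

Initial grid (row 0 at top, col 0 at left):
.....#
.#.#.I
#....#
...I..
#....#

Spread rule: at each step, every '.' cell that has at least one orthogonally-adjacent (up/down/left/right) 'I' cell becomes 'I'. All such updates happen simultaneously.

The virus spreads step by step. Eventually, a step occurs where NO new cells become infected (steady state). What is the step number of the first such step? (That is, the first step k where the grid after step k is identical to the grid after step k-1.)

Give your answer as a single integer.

Answer: 8

Derivation:
Step 0 (initial): 2 infected
Step 1: +5 new -> 7 infected
Step 2: +7 new -> 14 infected
Step 3: +5 new -> 19 infected
Step 4: +1 new -> 20 infected
Step 5: +1 new -> 21 infected
Step 6: +1 new -> 22 infected
Step 7: +1 new -> 23 infected
Step 8: +0 new -> 23 infected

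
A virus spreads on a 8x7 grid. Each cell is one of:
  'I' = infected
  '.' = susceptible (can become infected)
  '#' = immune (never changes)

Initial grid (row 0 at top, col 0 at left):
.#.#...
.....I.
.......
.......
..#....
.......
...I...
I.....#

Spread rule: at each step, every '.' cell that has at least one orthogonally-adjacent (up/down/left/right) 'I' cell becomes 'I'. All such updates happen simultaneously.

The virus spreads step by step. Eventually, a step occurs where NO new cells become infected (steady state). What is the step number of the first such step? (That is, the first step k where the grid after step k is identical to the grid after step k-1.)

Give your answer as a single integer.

Answer: 7

Derivation:
Step 0 (initial): 3 infected
Step 1: +10 new -> 13 infected
Step 2: +14 new -> 27 infected
Step 3: +12 new -> 39 infected
Step 4: +8 new -> 47 infected
Step 5: +4 new -> 51 infected
Step 6: +1 new -> 52 infected
Step 7: +0 new -> 52 infected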